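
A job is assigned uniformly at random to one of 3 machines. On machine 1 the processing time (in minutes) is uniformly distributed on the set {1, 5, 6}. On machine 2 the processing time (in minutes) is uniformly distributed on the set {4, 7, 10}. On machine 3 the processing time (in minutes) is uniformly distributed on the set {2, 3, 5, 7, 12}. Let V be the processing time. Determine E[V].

28/5

E[V | machine 1] = (1+5+6)/3 = 4.
E[V | machine 2] = (4+7+10)/3 = 7.
E[V | machine 3] = (2+3+5+7+12)/5 = 29/5.
By the law of total expectation,
E[V] = (1/3)·(4) + (1/3)·(7) + (1/3)·(29/5) = 28/5.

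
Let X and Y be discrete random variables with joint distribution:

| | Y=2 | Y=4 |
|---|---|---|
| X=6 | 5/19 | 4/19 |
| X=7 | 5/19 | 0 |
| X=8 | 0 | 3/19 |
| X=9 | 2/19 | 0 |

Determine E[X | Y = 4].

P(Y = 4) = 7/19.
Σ X·P over the event = 6·(4/19) + 8·(3/19) = 48/19.
E[X | Y = 4] = (48/19) / (7/19) = 48/7.

48/7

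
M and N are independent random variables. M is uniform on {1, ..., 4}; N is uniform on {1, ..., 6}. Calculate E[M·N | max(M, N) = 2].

P(max(M, N) = 2) = 1/8.
Summing MN·P(x,y) over outcomes with max(M, N) = 2 gives 1/3.
E[M·N | max(M, N) = 2] = (1/3) / (1/8) = 8/3.

8/3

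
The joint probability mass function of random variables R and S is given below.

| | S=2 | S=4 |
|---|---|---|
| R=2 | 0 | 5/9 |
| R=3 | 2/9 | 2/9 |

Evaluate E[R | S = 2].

P(S = 2) = 2/9.
Summing R·P(R=x,S=y) over the conditioning event gives 2/3.
E[R | S = 2] = (2/3) / (2/9) = 3.

3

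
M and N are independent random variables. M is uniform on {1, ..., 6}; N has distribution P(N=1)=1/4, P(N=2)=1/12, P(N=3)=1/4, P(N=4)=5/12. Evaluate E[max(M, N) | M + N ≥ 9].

P(M + N ≥ 9) = 13/72.
Summing max(M,N)·P(x,y) over outcomes with M + N ≥ 9 gives 73/72.
E[max(M, N) | M + N ≥ 9] = (73/72) / (13/72) = 73/13.

73/13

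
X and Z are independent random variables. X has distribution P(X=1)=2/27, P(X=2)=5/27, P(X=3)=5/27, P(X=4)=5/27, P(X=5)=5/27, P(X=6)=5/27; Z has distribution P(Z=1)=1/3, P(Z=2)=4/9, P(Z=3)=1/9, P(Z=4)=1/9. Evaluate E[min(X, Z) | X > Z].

16/9

P(X > Z) = 20/27.
Summing min(X,Z)·P(x,y) over outcomes with X > Z gives 320/243.
E[min(X, Z) | X > Z] = (320/243) / (20/27) = 16/9.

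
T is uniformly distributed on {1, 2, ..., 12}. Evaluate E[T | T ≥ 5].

Given T ≥ 5, T is equally likely to be any of {5, 6, 7, 8, 9, 10, 11, 12}.
E[T | T ≥ 5] = (5 + 6 + 7 + 8 + 9 + 10 + 11 + 12) / 8 = 17/2.

17/2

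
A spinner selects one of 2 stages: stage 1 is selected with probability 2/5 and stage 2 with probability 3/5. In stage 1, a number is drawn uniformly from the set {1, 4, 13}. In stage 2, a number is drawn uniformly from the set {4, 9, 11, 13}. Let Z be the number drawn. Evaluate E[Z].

159/20

E[Z | stage 1] = (1+4+13)/3 = 6.
E[Z | stage 2] = (4+9+11+13)/4 = 37/4.
E[Z] = (2/5)·(6) + (3/5)·(37/4) = 159/20.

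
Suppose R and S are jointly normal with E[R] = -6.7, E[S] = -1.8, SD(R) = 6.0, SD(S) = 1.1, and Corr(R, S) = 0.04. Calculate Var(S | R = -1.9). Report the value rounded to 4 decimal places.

Var(S | R=x) = (1 − ρ²)·σ_S².
Var(S | R=-1.9) = (1.1)²·(1 − (0.04)²) = 1.21·0.9984 = 1.2081.

1.2081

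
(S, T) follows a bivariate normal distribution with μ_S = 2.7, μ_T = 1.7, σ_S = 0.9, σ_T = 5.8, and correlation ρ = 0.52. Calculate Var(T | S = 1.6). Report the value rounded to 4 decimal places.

Var(T | S=x) = (1 − ρ²)·σ_T².
Var(T | S=1.6) = (5.8)²·(1 − (0.52)²) = 33.64·0.7296 = 24.5437.

24.5437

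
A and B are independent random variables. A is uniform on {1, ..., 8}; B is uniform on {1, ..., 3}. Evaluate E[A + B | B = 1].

P(B = 1) = 1/3.
Summing (A+B)·P(x,y) over outcomes with B = 1 gives 11/6.
E[A + B | B = 1] = (11/6) / (1/3) = 11/2.

11/2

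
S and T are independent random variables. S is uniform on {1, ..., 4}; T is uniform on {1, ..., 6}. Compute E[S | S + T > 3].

8/3

P(S + T > 3) = 7/8.
Summing S·P(x,y) over outcomes with S + T > 3 gives 7/3.
E[S | S + T > 3] = (7/3) / (7/8) = 8/3.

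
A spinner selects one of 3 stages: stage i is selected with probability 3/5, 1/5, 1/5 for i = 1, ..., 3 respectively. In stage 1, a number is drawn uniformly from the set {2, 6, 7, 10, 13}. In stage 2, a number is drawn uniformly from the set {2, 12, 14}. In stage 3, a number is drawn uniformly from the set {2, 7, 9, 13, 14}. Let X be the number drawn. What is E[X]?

E[X | stage 1] = (2+6+7+10+13)/5 = 38/5.
E[X | stage 2] = (2+12+14)/3 = 28/3.
E[X | stage 3] = (2+7+9+13+14)/5 = 9.
E[X] = (3/5)·(38/5) + (1/5)·(28/3) + (1/5)·(9) = 617/75.

617/75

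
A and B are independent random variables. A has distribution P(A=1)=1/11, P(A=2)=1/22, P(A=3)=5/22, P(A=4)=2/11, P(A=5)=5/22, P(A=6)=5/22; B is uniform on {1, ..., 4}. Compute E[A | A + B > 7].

156/29

P(A + B > 7) = 29/88.
Summing A·P(x,y) over outcomes with A + B > 7 gives 39/22.
E[A | A + B > 7] = (39/22) / (29/88) = 156/29.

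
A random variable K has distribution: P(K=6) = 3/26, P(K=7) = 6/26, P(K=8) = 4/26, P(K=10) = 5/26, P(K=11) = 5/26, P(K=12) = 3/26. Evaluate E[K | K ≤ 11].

197/23

P(K ≤ 11) = 23/26.
Σ over the event: 6·3/26 + 7·3/13 + 8·2/13 + 10·5/26 + 11·5/26 = 197/26.
E[K | K ≤ 11] = (197/26) / (23/26) = 197/23.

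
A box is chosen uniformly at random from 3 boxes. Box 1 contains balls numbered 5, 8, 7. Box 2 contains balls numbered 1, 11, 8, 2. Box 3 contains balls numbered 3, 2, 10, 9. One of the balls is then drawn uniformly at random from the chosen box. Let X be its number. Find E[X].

E[X | box 1] = (5+8+7)/3 = 20/3.
E[X | box 2] = (1+11+8+2)/4 = 11/2.
E[X | box 3] = (3+2+10+9)/4 = 6.
E[X] = (1/3)·(20/3) + (1/3)·(11/2) + (1/3)·(6) = 109/18.

109/18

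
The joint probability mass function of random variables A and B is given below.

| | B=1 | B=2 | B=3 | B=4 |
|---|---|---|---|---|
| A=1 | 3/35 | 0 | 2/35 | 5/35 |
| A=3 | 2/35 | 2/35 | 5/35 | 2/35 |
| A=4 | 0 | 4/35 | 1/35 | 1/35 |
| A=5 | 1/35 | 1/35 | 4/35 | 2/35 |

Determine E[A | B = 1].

7/3

P(B = 1) = 6/35.
Σ A·P over the event = 1·(3/35) + 3·(2/35) + 5·(1/35) = 2/5.
E[A | B = 1] = (2/5) / (6/35) = 7/3.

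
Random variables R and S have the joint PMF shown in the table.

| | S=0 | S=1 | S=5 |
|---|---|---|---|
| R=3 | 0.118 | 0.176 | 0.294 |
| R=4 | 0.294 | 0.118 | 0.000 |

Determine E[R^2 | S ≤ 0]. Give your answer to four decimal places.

13.9951

P(S ≤ 0) = 0.412.
Σ R^2·P over the event = 9·(0.118) + 16·(0.294) = 5.766.
E[R^2 | S ≤ 0] = (5.766) / (0.412) = 13.9951.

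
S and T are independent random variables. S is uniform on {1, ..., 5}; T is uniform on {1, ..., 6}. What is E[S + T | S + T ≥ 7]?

P(S + T ≥ 7) = 1/2.
Summing (S+T)·P(x,y) over outcomes with S + T ≥ 7 gives 25/6.
E[S + T | S + T ≥ 7] = (25/6) / (1/2) = 25/3.

25/3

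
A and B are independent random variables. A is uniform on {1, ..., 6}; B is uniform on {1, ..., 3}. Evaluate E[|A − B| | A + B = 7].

3

Outcomes with A + B = 7: (4,3), (5,2), (6,1), each with probability 1/18.
E[|A − B| | A + B = 7] = (1 + 3 + 5) / 3 = 3.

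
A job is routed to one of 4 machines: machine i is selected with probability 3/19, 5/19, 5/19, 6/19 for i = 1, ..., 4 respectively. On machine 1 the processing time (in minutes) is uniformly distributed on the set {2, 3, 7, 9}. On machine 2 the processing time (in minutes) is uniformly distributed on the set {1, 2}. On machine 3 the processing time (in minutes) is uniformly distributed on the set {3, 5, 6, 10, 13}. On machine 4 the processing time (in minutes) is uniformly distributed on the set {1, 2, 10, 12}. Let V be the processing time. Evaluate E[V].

391/76

E[V | machine 1] = (2+3+7+9)/4 = 21/4.
E[V | machine 2] = (1+2)/2 = 3/2.
E[V | machine 3] = (3+5+6+10+13)/5 = 37/5.
E[V | machine 4] = (1+2+10+12)/4 = 25/4.
By the law of total expectation,
E[V] = (3/19)·(21/4) + (5/19)·(3/2) + (5/19)·(37/5) + (6/19)·(25/4) = 391/76.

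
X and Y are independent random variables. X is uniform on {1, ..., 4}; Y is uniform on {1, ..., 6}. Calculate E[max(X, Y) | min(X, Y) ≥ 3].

Outcomes with min(X, Y) ≥ 3: (3,3), (3,4), (3,5), (3,6), (4,3), (4,4), (4,5), (4,6), each with probability 1/24.
E[max(X, Y) | min(X, Y) ≥ 3] = (3 + 4 + 5 + 6 + 4 + 4 + 5 + 6) / 8 = 37/8.

37/8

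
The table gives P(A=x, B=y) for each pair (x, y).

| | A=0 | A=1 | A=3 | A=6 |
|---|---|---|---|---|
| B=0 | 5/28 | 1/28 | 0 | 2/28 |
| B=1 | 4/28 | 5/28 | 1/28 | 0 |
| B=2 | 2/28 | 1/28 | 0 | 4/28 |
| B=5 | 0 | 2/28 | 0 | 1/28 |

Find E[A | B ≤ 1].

7/6

P(B ≤ 1) = 9/14.
Σ A·P over the event = 0·(5/28) + 0·(4/28) + 1·(1/28) + 1·(5/28) + 3·(1/28) + 6·(2/28) = 3/4.
E[A | B ≤ 1] = (3/4) / (9/14) = 7/6.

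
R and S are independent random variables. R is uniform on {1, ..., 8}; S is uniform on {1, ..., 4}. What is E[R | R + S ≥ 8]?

46/7

P(R + S ≥ 8) = 7/16.
Summing R·P(x,y) over outcomes with R + S ≥ 8 gives 23/8.
E[R | R + S ≥ 8] = (23/8) / (7/16) = 46/7.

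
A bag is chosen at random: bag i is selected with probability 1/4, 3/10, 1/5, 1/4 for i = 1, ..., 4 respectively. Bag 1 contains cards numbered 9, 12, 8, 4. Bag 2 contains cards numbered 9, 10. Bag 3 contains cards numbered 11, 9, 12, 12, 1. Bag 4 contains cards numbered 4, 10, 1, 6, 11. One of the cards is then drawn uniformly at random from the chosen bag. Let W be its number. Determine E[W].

E[W | bag 1] = (9+12+8+4)/4 = 33/4.
E[W | bag 2] = (9+10)/2 = 19/2.
E[W | bag 3] = (11+9+12+12+1)/5 = 9.
E[W | bag 4] = (4+10+1+6+11)/5 = 32/5.
By the law of total expectation,
E[W] = (1/4)·(33/4) + (3/10)·(19/2) + (1/5)·(9) + (1/4)·(32/5) = 133/16.

133/16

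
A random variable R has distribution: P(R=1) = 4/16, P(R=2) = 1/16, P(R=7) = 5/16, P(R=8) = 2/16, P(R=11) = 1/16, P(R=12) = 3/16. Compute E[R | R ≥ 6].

98/11

P(R ≥ 6) = 11/16.
Σ over the event: 7·5/16 + 8·1/8 + 11·1/16 + 12·3/16 = 49/8.
E[R | R ≥ 6] = (49/8) / (11/16) = 98/11.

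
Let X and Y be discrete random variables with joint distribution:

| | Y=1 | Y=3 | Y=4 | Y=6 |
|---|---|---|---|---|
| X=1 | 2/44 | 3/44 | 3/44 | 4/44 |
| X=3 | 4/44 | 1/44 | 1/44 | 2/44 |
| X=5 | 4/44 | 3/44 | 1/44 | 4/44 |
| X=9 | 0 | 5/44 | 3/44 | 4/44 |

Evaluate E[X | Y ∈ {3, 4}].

P(Y ∈ {3, 4}) = 5/11.
Σ X·P over the event = 1·(3/44) + 1·(3/44) + 3·(1/44) + 3·(1/44) + 5·(3/44) + 5·(1/44) + 9·(5/44) + 9·(3/44) = 26/11.
E[X | Y ∈ {3, 4}] = (26/11) / (5/11) = 26/5.

26/5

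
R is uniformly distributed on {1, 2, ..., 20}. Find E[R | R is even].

11

Given R is even, R is equally likely to be any of {2, 4, 6, 8, 10, 12, 14, 16, 18, 20}.
E[R | R is even] = (2 + 4 + 6 + 8 + 10 + 12 + 14 + 16 + 18 + 20) / 10 = 11.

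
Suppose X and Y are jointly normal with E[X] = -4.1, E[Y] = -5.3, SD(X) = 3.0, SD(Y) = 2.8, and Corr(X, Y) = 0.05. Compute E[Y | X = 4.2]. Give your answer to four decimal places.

The regression of Y on X has slope ρ·σ_Y/σ_X and passes through (μ_X, μ_Y).
E[Y | X=4.2] = -5.3 + (0.05)·(2.8/3.0)·(4.2 − (-4.1)) = -5.3 + (0.046667)·(8.3) = -4.9127.

-4.9127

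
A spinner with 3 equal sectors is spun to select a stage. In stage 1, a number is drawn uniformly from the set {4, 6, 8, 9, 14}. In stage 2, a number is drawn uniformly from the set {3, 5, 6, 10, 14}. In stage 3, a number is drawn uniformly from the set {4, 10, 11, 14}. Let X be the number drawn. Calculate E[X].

E[X | stage 1] = (4+6+8+9+14)/5 = 41/5.
E[X | stage 2] = (3+5+6+10+14)/5 = 38/5.
E[X | stage 3] = (4+10+11+14)/4 = 39/4.
E[X] = (1/3)·(41/5) + (1/3)·(38/5) + (1/3)·(39/4) = 511/60.

511/60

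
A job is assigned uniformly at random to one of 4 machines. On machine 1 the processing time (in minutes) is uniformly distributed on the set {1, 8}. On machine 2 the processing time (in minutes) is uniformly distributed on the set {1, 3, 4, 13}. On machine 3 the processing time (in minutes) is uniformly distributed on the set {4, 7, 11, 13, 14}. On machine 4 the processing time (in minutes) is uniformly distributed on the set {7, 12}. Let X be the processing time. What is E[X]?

E[X | machine 1] = (1+8)/2 = 9/2.
E[X | machine 2] = (1+3+4+13)/4 = 21/4.
E[X | machine 3] = (4+7+11+13+14)/5 = 49/5.
E[X | machine 4] = (7+12)/2 = 19/2.
E[X] = (1/4)·(9/2) + (1/4)·(21/4) + (1/4)·(49/5) + (1/4)·(19/2) = 581/80.

581/80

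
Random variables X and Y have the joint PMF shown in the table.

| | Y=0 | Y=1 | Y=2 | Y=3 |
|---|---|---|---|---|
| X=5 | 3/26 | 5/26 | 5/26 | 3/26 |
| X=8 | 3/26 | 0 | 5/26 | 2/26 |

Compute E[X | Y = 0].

13/2

P(Y = 0) = 3/13.
Σ X·P over the event = 5·(3/26) + 8·(3/26) = 3/2.
E[X | Y = 0] = (3/2) / (3/13) = 13/2.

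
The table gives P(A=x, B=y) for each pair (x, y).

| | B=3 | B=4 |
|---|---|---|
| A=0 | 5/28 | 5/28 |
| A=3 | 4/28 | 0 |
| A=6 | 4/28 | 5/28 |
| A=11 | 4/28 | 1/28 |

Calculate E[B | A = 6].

P(A = 6) = 9/28.
Summing B·P(A=x,B=y) over the conditioning event gives 8/7.
E[B | A = 6] = (8/7) / (9/28) = 32/9.

32/9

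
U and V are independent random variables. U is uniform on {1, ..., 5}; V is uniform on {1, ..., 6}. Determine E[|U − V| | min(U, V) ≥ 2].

P(min(U, V) ≥ 2) = 2/3.
Summing |U−V|·P(x,y) over outcomes with min(U, V) ≥ 2 gives 1.
E[|U − V| | min(U, V) ≥ 2] = (1) / (2/3) = 3/2.

3/2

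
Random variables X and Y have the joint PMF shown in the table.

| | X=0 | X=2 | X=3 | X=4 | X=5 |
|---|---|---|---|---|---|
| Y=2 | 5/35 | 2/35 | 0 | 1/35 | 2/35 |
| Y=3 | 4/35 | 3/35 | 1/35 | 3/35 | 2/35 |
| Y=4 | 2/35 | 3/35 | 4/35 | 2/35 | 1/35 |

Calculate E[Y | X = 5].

14/5

P(X = 5) = 1/7.
Σ Y·P over the event = 2·(2/35) + 3·(2/35) + 4·(1/35) = 2/5.
E[Y | X = 5] = (2/5) / (1/7) = 14/5.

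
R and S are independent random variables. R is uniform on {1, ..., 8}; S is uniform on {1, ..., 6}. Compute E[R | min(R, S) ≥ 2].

5

P(min(R, S) ≥ 2) = 35/48.
Summing R·P(x,y) over outcomes with min(R, S) ≥ 2 gives 175/48.
E[R | min(R, S) ≥ 2] = (175/48) / (35/48) = 5.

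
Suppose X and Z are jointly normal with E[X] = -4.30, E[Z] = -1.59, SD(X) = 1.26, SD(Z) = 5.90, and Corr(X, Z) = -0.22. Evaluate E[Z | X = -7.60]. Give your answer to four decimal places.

The regression of Z on X has slope ρ·σ_Z/σ_X and passes through (μ_X, μ_Z).
E[Z | X=-7.60] = -1.59 + (-0.22)·(5.90/1.26)·(-7.60 − (-4.30)) = -1.59 + (-1.03016)·(-3.3) = 1.8095.

1.8095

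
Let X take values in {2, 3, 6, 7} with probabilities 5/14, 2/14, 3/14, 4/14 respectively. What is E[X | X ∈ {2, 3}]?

P(X ∈ {2, 3}) = 1/2.
Σ over the event: 2·5/14 + 3·1/7 = 8/7.
E[X | X ∈ {2, 3}] = (8/7) / (1/2) = 16/7.

16/7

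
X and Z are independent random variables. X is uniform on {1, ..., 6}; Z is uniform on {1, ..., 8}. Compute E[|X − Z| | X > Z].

7/3

P(X > Z) = 5/16.
Summing |X−Z|·P(x,y) over outcomes with X > Z gives 35/48.
E[|X − Z| | X > Z] = (35/48) / (5/16) = 7/3.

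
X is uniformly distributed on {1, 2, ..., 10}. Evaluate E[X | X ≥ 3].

Given X ≥ 3, X is equally likely to be any of {3, 4, 5, 6, 7, 8, 9, 10}.
E[X | X ≥ 3] = (3 + 4 + 5 + 6 + 7 + 8 + 9 + 10) / 8 = 13/2.

13/2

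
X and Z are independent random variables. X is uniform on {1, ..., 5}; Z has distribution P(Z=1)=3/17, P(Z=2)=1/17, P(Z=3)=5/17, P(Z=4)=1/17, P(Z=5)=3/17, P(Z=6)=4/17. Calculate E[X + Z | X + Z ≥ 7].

194/23

P(X + Z ≥ 7) = 46/85.
Summing (X+Z)·P(x,y) over outcomes with X + Z ≥ 7 gives 388/85.
E[X + Z | X + Z ≥ 7] = (388/85) / (46/85) = 194/23.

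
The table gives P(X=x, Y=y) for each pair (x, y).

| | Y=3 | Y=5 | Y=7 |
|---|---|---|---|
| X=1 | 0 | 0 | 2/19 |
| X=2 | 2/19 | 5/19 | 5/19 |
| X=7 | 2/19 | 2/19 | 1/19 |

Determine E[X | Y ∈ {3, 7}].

P(Y ∈ {3, 7}) = 12/19.
Σ X·P over the event = 1·(2/19) + 2·(2/19) + 2·(5/19) + 7·(2/19) + 7·(1/19) = 37/19.
E[X | Y ∈ {3, 7}] = (37/19) / (12/19) = 37/12.

37/12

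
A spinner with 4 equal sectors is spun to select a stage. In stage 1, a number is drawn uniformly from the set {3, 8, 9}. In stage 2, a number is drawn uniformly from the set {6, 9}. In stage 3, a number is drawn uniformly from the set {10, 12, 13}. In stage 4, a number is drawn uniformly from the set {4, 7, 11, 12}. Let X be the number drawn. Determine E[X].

E[X | stage 1] = (3+8+9)/3 = 20/3.
E[X | stage 2] = (6+9)/2 = 15/2.
E[X | stage 3] = (10+12+13)/3 = 35/3.
E[X | stage 4] = (4+7+11+12)/4 = 17/2.
By the law of total expectation,
E[X] = (1/4)·(20/3) + (1/4)·(15/2) + (1/4)·(35/3) + (1/4)·(17/2) = 103/12.

103/12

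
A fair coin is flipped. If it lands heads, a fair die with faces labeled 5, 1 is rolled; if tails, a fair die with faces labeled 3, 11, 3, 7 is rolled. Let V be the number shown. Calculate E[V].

E[V | heads] = (5+1)/2 = 3.
E[V | tails] = (3+11+3+7)/4 = 6.
By the law of total expectation,
E[V] = (1/2)·(3) + (1/2)·(6) = 9/2.

9/2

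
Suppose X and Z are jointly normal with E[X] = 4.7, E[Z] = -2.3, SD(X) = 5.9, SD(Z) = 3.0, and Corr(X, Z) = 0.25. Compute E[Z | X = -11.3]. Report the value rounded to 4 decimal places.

-4.3339

E[Z | X=x] = μ_Z + ρ(σ_Z/σ_X)(x − μ_X) for jointly normal variables.
E[Z | X=-11.3] = -2.3 + (0.25)·(3.0/5.9)·(-11.3 − (4.7)) = -2.3 + (0.12712)·(-16) = -4.3339.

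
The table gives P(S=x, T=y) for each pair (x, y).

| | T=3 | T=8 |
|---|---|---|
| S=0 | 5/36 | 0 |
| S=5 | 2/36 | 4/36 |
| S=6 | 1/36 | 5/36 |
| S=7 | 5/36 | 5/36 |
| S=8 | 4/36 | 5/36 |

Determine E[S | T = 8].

125/19

P(T = 8) = 19/36.
Σ S·P over the event = 5·(4/36) + 6·(5/36) + 7·(5/36) + 8·(5/36) = 125/36.
E[S | T = 8] = (125/36) / (19/36) = 125/19.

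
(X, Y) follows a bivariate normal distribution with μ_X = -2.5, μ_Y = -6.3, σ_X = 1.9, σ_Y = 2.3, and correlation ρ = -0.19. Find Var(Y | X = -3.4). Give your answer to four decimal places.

5.0990

Var(Y | X=x) = (1 − ρ²)·σ_Y².
Var(Y | X=-3.4) = (2.3)²·(1 − (-0.19)²) = 5.29·0.9639 = 5.0990.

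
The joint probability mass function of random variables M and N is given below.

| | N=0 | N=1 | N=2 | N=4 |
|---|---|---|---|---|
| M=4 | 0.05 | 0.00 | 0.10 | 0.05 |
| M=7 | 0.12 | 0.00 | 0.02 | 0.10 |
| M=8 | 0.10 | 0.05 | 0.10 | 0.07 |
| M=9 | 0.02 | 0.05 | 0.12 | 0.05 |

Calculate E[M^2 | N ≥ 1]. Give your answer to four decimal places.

P(N ≥ 1) = 0.71.
Summing M^2·P(M=x,N=y) over the conditioning event gives 40.18.
E[M^2 | N ≥ 1] = (40.18) / (0.71) = 56.5915.

56.5915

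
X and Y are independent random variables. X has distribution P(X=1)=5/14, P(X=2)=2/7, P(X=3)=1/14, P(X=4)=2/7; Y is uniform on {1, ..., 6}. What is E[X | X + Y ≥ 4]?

87/35

P(X + Y ≥ 4) = 5/6.
Summing X·P(x,y) over outcomes with X + Y ≥ 4 gives 29/14.
E[X | X + Y ≥ 4] = (29/14) / (5/6) = 87/35.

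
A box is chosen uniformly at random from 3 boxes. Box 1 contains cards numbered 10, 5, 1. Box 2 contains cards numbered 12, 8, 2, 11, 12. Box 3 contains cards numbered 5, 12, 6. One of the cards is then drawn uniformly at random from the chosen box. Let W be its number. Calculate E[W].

E[W | box 1] = (10+5+1)/3 = 16/3.
E[W | box 2] = (12+8+2+11+12)/5 = 9.
E[W | box 3] = (5+12+6)/3 = 23/3.
E[W] = (1/3)·(16/3) + (1/3)·(9) + (1/3)·(23/3) = 22/3.

22/3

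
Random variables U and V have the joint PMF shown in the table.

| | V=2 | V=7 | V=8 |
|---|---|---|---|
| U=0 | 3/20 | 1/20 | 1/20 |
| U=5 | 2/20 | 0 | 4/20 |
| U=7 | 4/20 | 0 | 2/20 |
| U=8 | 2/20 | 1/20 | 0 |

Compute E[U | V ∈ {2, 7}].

62/13

P(V ∈ {2, 7}) = 13/20.
Summing U·P(U=x,V=y) over the conditioning event gives 31/10.
E[U | V ∈ {2, 7}] = (31/10) / (13/20) = 62/13.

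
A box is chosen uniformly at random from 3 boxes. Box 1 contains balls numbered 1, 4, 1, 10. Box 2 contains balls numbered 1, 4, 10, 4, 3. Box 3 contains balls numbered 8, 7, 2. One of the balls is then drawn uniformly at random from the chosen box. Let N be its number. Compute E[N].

E[N | box 1] = (1+4+1+10)/4 = 4.
E[N | box 2] = (1+4+10+4+3)/5 = 22/5.
E[N | box 3] = (8+7+2)/3 = 17/3.
By the law of total expectation,
E[N] = (1/3)·(4) + (1/3)·(22/5) + (1/3)·(17/3) = 211/45.

211/45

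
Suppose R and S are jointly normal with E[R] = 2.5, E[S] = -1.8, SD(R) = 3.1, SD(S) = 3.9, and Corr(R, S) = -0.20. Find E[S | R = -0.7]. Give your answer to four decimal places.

-0.9948

The regression of S on R has slope ρ·σ_S/σ_R and passes through (μ_R, μ_S).
E[S | R=-0.7] = -1.8 + (-0.20)·(3.9/3.1)·(-0.7 − (2.5)) = -1.8 + (-0.25161)·(-3.2) = -0.9948.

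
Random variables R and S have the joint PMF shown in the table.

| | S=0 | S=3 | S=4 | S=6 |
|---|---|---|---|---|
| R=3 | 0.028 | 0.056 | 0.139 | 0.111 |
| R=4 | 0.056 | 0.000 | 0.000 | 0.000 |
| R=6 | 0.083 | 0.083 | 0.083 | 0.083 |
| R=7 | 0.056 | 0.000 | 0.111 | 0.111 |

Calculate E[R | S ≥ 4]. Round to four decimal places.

P(S ≥ 4) = 0.638.
Σ R·P over the event = 3·(0.139) + 3·(0.111) + 6·(0.083) + 6·(0.083) + 7·(0.111) + 7·(0.111) = 3.300.
E[R | S ≥ 4] = (3.300) / (0.638) = 5.1724.

5.1724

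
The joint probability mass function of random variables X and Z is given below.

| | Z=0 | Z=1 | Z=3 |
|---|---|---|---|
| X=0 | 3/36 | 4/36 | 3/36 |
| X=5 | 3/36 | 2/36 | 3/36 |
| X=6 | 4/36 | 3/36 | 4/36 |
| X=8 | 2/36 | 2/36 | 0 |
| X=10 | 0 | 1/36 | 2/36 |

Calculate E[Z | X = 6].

15/11

P(X = 6) = 11/36.
Σ Z·P over the event = 0·(4/36) + 1·(3/36) + 3·(4/36) = 5/12.
E[Z | X = 6] = (5/12) / (11/36) = 15/11.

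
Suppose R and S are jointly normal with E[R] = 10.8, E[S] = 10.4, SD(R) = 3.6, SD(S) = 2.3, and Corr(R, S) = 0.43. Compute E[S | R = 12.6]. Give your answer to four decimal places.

The regression of S on R has slope ρ·σ_S/σ_R and passes through (μ_R, μ_S).
E[S | R=12.6] = 10.4 + (0.43)·(2.3/3.6)·(12.6 − (10.8)) = 10.4 + (0.27472)·(1.8) = 10.8945.

10.8945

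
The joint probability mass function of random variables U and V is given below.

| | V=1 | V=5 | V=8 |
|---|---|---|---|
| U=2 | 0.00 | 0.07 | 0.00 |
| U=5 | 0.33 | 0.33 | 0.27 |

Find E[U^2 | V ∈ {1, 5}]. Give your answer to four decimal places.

22.9863

P(V ∈ {1, 5}) = 0.73.
Σ U^2·P over the event = 4·(0.07) + 25·(0.33) + 25·(0.33) = 16.78.
E[U^2 | V ∈ {1, 5}] = (16.78) / (0.73) = 22.9863.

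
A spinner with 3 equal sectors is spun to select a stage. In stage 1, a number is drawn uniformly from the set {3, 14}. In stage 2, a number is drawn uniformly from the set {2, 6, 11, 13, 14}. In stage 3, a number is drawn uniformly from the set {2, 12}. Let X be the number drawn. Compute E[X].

E[X | stage 1] = (3+14)/2 = 17/2.
E[X | stage 2] = (2+6+11+13+14)/5 = 46/5.
E[X | stage 3] = (2+12)/2 = 7.
E[X] = (1/3)·(17/2) + (1/3)·(46/5) + (1/3)·(7) = 247/30.

247/30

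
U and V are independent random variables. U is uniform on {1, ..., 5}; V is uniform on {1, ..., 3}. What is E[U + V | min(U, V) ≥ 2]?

Outcomes with min(U, V) ≥ 2: (2,2), (2,3), (3,2), (3,3), (4,2), (4,3), (5,2), (5,3), each with probability 1/15.
E[U + V | min(U, V) ≥ 2] = (4 + 5 + 5 + 6 + 6 + 7 + 7 + 8) / 8 = 6.

6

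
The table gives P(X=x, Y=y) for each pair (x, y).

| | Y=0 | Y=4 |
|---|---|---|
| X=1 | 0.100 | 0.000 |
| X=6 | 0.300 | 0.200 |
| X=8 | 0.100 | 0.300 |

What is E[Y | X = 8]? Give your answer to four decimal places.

P(X = 8) = 0.400.
Summing Y·P(X=x,Y=y) over the conditioning event gives 1.200.
E[Y | X = 8] = (1.200) / (0.400) = 3.0000.

3.0000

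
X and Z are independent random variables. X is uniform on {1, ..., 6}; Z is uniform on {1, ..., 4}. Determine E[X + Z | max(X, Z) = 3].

24/5

P(max(X, Z) = 3) = 5/24.
Summing (X+Z)·P(x,y) over outcomes with max(X, Z) = 3 gives 1.
E[X + Z | max(X, Z) = 3] = (1) / (5/24) = 24/5.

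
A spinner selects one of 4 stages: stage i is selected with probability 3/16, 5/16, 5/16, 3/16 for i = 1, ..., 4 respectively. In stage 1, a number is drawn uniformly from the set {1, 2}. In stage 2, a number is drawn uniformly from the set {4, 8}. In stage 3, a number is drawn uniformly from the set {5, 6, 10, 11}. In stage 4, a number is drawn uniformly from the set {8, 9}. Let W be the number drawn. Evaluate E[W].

25/4

E[W | stage 1] = (1+2)/2 = 3/2.
E[W | stage 2] = (4+8)/2 = 6.
E[W | stage 3] = (5+6+10+11)/4 = 8.
E[W | stage 4] = (8+9)/2 = 17/2.
E[W] = (3/16)·(3/2) + (5/16)·(6) + (5/16)·(8) + (3/16)·(17/2) = 25/4.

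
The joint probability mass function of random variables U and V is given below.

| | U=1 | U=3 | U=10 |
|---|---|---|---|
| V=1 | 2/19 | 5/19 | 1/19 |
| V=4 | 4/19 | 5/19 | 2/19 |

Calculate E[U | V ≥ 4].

39/11

P(V ≥ 4) = 11/19.
Σ U·P over the event = 1·(4/19) + 3·(5/19) + 10·(2/19) = 39/19.
E[U | V ≥ 4] = (39/19) / (11/19) = 39/11.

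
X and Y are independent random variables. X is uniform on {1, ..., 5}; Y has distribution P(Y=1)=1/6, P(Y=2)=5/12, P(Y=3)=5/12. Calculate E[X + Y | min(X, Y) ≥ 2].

P(min(X, Y) ≥ 2) = 2/3.
Summing (X+Y)·P(x,y) over outcomes with min(X, Y) ≥ 2 gives 4.
E[X + Y | min(X, Y) ≥ 2] = (4) / (2/3) = 6.

6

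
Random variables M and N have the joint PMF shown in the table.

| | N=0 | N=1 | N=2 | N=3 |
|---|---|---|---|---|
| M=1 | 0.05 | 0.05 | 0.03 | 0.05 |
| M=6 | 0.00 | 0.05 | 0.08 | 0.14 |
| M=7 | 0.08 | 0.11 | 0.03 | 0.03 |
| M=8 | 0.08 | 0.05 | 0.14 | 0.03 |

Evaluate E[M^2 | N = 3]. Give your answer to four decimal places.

33.9200

P(N = 3) = 0.25.
Σ M^2·P over the event = 1·(0.05) + 36·(0.14) + 49·(0.03) + 64·(0.03) = 8.48.
E[M^2 | N = 3] = (8.48) / (0.25) = 33.9200.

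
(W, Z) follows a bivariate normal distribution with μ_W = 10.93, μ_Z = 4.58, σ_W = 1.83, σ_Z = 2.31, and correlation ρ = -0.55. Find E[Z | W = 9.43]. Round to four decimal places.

For a bivariate normal, E[Z | W=x] = μ_Z + ρ·(σ_Z/σ_W)·(x − μ_W).
E[Z | W=9.43] = 4.58 + (-0.55)·(2.31/1.83)·(9.43 − (10.93)) = 4.58 + (-0.69426)·(-1.5) = 5.6214.

5.6214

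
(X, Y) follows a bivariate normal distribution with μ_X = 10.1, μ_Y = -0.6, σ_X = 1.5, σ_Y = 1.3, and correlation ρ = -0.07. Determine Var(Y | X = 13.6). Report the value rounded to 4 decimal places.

1.6817

Var(Y | X=x) = (1 − ρ²)·σ_Y².
Var(Y | X=13.6) = (1.3)²·(1 − (-0.07)²) = 1.69·0.9951 = 1.6817.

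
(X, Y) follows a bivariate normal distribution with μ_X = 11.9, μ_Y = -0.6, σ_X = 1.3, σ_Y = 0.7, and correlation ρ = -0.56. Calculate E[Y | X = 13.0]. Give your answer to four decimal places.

For a bivariate normal, E[Y | X=x] = μ_Y + ρ·(σ_Y/σ_X)·(x − μ_X).
E[Y | X=13.0] = -0.6 + (-0.56)·(0.7/1.3)·(13.0 − (11.9)) = -0.6 + (-0.30154)·(1.1) = -0.9317.

-0.9317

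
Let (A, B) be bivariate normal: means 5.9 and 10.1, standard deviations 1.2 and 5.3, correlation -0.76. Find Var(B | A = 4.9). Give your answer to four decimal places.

11.8652

The conditional variance in a bivariate normal is σ_B²(1 − ρ²), independent of x.
Var(B | A=4.9) = (5.3)²·(1 − (-0.76)²) = 28.09·0.4224 = 11.8652.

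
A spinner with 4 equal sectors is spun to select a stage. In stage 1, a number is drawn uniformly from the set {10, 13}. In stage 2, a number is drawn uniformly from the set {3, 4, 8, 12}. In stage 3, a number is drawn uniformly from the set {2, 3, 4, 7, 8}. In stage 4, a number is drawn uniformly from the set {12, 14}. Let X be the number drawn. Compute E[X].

E[X | stage 1] = (10+13)/2 = 23/2.
E[X | stage 2] = (3+4+8+12)/4 = 27/4.
E[X | stage 3] = (2+3+4+7+8)/5 = 24/5.
E[X | stage 4] = (12+14)/2 = 13.
E[X] = (1/4)·(23/2) + (1/4)·(27/4) + (1/4)·(24/5) + (1/4)·(13) = 721/80.

721/80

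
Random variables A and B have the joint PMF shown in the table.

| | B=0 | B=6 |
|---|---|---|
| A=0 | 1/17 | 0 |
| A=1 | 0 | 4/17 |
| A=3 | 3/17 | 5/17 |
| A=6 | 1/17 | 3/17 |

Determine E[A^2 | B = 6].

P(B = 6) = 12/17.
Σ A^2·P over the event = 1·(4/17) + 9·(5/17) + 36·(3/17) = 157/17.
E[A^2 | B = 6] = (157/17) / (12/17) = 157/12.

157/12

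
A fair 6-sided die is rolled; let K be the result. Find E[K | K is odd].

3

Given K is odd, K is equally likely to be any of {1, 3, 5}.
E[K | K is odd] = (1 + 3 + 5) / 3 = 3.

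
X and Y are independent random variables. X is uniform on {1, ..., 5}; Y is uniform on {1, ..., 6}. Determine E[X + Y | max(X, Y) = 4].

Outcomes with max(X, Y) = 4: (1,4), (2,4), (3,4), (4,1), (4,2), (4,3), (4,4), each with probability 1/30.
E[X + Y | max(X, Y) = 4] = (5 + 6 + 7 + 5 + 6 + 7 + 8) / 7 = 44/7.

44/7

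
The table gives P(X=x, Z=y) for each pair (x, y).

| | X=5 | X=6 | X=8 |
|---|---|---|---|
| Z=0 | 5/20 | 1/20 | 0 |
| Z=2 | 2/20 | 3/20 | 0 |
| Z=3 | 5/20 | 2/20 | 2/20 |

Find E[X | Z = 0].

P(Z = 0) = 3/10.
Summing X·P(X=x,Z=y) over the conditioning event gives 31/20.
E[X | Z = 0] = (31/20) / (3/10) = 31/6.

31/6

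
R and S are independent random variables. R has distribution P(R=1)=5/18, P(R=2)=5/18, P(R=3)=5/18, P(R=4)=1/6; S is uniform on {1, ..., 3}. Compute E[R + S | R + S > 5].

69/11

P(R + S > 5) = 11/54.
Summing (R+S)·P(x,y) over outcomes with R + S > 5 gives 23/18.
E[R + S | R + S > 5] = (23/18) / (11/54) = 69/11.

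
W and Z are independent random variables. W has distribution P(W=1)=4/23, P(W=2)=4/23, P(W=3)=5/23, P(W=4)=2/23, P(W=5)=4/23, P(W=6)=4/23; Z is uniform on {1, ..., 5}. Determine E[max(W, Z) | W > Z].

P(W > Z) = 56/115.
Summing max(W,Z)·P(x,y) over outcomes with W > Z gives 262/115.
E[max(W, Z) | W > Z] = (262/115) / (56/115) = 131/28.

131/28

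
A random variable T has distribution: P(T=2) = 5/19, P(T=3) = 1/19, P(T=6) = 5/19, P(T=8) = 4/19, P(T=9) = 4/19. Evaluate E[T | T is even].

P(T is even) = 14/19.
Σ over the event: 2·5/19 + 6·5/19 + 8·4/19 = 72/19.
E[T | T is even] = (72/19) / (14/19) = 36/7.

36/7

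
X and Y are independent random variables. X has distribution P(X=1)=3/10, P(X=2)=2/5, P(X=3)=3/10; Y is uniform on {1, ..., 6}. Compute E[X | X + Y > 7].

13/5

P(X + Y > 7) = 1/6.
Summing X·P(x,y) over outcomes with X + Y > 7 gives 13/30.
E[X | X + Y > 7] = (13/30) / (1/6) = 13/5.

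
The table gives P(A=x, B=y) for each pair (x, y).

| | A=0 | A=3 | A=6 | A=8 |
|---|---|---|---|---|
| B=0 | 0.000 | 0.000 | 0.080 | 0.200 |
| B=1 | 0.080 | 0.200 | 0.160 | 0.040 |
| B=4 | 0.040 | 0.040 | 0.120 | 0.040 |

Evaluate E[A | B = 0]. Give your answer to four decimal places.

P(B = 0) = 0.280.
Σ A·P over the event = 6·(0.080) + 8·(0.200) = 2.080.
E[A | B = 0] = (2.080) / (0.280) = 7.4286.

7.4286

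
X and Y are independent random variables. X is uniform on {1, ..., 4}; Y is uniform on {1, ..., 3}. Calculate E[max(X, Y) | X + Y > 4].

P(X + Y > 4) = 1/2.
Summing max(X,Y)·P(x,y) over outcomes with X + Y > 4 gives 7/4.
E[max(X, Y) | X + Y > 4] = (7/4) / (1/2) = 7/2.

7/2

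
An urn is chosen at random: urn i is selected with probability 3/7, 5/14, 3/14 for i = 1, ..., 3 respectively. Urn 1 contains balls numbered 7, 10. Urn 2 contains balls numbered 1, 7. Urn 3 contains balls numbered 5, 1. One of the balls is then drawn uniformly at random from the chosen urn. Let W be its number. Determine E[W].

E[W | urn 1] = (7+10)/2 = 17/2.
E[W | urn 2] = (1+7)/2 = 4.
E[W | urn 3] = (5+1)/2 = 3.
E[W] = (3/7)·(17/2) + (5/14)·(4) + (3/14)·(3) = 40/7.

40/7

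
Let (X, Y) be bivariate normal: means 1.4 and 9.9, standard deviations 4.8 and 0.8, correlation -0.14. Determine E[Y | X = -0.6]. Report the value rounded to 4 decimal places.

The regression of Y on X has slope ρ·σ_Y/σ_X and passes through (μ_X, μ_Y).
E[Y | X=-0.6] = 9.9 + (-0.14)·(0.8/4.8)·(-0.6 − (1.4)) = 9.9 + (-0.023333)·(-2) = 9.9467.

9.9467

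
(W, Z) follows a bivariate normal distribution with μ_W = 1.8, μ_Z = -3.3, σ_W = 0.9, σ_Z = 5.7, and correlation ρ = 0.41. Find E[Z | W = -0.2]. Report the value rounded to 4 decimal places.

E[Z | W=x] = μ_Z + ρ(σ_Z/σ_W)(x − μ_W) for jointly normal variables.
E[Z | W=-0.2] = -3.3 + (0.41)·(5.7/0.9)·(-0.2 − (1.8)) = -3.3 + (2.59667)·(-2) = -8.4933.

-8.4933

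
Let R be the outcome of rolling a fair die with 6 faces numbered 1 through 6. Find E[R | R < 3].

3/2

Given R < 3, R is equally likely to be any of {1, 2}.
E[R | R < 3] = (1 + 2) / 2 = 3/2.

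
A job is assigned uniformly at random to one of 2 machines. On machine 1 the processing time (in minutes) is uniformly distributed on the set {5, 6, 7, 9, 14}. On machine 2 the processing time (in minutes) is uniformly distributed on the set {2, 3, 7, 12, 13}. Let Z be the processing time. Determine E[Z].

39/5

E[Z | machine 1] = (5+6+7+9+14)/5 = 41/5.
E[Z | machine 2] = (2+3+7+12+13)/5 = 37/5.
E[Z] = (1/2)·(41/5) + (1/2)·(37/5) = 39/5.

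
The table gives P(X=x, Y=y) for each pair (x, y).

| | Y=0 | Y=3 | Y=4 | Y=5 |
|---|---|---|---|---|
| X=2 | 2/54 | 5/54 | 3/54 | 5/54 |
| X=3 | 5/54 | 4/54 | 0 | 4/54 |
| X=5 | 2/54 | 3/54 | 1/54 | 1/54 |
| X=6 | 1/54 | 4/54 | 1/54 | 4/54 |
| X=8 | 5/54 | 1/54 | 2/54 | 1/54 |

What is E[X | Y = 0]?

P(Y = 0) = 5/18.
Σ X·P over the event = 2·(2/54) + 3·(5/54) + 5·(2/54) + 6·(1/54) + 8·(5/54) = 25/18.
E[X | Y = 0] = (25/18) / (5/18) = 5.

5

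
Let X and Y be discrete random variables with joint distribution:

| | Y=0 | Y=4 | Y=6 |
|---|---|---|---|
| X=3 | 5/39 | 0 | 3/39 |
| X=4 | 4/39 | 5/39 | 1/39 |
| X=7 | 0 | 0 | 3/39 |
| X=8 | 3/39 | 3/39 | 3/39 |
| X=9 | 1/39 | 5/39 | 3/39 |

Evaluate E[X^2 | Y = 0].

382/13

P(Y = 0) = 1/3.
Σ X^2·P over the event = 9·(5/39) + 16·(4/39) + 64·(3/39) + 81·(1/39) = 382/39.
E[X^2 | Y = 0] = (382/39) / (1/3) = 382/13.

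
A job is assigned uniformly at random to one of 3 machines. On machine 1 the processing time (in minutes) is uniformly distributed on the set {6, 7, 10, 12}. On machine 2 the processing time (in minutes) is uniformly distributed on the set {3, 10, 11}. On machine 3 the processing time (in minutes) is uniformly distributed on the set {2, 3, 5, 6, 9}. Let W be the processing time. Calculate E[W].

E[W | machine 1] = (6+7+10+12)/4 = 35/4.
E[W | machine 2] = (3+10+11)/3 = 8.
E[W | machine 3] = (2+3+5+6+9)/5 = 5.
By the law of total expectation,
E[W] = (1/3)·(35/4) + (1/3)·(8) + (1/3)·(5) = 29/4.

29/4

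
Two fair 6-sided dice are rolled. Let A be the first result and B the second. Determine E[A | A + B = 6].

Outcomes with A + B = 6: (1,5), (2,4), (3,3), (4,2), (5,1), each with probability 1/36.
E[A | A + B = 6] = (1 + 2 + 3 + 4 + 5) / 5 = 3.

3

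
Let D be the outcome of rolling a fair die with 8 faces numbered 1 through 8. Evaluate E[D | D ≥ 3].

11/2

Given D ≥ 3, D is equally likely to be any of {3, 4, 5, 6, 7, 8}.
E[D | D ≥ 3] = (3 + 4 + 5 + 6 + 7 + 8) / 6 = 11/2.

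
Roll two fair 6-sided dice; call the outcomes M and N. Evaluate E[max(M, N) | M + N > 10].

P(M + N > 10) = 1/12.
Summing max(M,N)·P(x,y) over outcomes with M + N > 10 gives 1/2.
E[max(M, N) | M + N > 10] = (1/2) / (1/12) = 6.

6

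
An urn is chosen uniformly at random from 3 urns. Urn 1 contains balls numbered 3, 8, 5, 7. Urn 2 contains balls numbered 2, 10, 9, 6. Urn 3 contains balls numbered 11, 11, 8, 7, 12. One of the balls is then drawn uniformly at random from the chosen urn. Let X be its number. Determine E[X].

E[X | urn 1] = (3+8+5+7)/4 = 23/4.
E[X | urn 2] = (2+10+9+6)/4 = 27/4.
E[X | urn 3] = (11+11+8+7+12)/5 = 49/5.
By the law of total expectation,
E[X] = (1/3)·(23/4) + (1/3)·(27/4) + (1/3)·(49/5) = 223/30.

223/30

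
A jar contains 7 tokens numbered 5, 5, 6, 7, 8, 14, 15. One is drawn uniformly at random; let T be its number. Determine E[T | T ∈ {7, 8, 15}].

10

P(T ∈ {7, 8, 15}) = 3/7.
Σ over the event: 7·1/7 + 8·1/7 + 15·1/7 = 30/7.
E[T | T ∈ {7, 8, 15}] = (30/7) / (3/7) = 10.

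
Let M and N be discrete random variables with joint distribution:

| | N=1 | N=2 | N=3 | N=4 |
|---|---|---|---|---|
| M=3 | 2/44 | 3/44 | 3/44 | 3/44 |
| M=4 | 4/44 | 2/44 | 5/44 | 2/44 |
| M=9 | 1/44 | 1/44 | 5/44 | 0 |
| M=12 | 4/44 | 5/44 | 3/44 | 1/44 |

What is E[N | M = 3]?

29/11

P(M = 3) = 1/4.
Σ N·P over the event = 1·(2/44) + 2·(3/44) + 3·(3/44) + 4·(3/44) = 29/44.
E[N | M = 3] = (29/44) / (1/4) = 29/11.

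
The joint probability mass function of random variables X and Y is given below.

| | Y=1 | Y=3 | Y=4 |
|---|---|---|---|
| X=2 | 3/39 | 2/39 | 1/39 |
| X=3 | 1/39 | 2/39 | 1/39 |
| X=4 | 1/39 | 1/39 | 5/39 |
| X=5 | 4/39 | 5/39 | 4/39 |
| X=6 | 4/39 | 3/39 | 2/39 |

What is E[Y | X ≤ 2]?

P(X ≤ 2) = 2/13.
Summing Y·P(X=x,Y=y) over the conditioning event gives 1/3.
E[Y | X ≤ 2] = (1/3) / (2/13) = 13/6.

13/6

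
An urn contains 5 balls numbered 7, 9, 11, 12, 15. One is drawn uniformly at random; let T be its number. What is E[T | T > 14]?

15

P(T > 14) = 1/5.
Σ over the event: 15·1/5 = 3.
E[T | T > 14] = (3) / (1/5) = 15.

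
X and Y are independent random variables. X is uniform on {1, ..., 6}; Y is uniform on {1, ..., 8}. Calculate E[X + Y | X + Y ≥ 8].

P(X + Y ≥ 8) = 9/16.
Summing (X+Y)·P(x,y) over outcomes with X + Y ≥ 8 gives 17/3.
E[X + Y | X + Y ≥ 8] = (17/3) / (9/16) = 272/27.

272/27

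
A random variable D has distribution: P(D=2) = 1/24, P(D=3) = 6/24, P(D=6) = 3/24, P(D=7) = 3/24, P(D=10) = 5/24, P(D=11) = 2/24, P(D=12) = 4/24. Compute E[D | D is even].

P(D is even) = 13/24.
Σ over the event: 2·1/24 + 6·1/8 + 10·5/24 + 12·1/6 = 59/12.
E[D | D is even] = (59/12) / (13/24) = 118/13.

118/13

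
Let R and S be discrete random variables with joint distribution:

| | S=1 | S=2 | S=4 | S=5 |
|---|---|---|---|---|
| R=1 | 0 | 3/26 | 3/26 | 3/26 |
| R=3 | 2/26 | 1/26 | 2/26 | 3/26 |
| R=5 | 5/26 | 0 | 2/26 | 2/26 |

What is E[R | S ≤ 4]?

28/9

P(S ≤ 4) = 9/13.
Summing R·P(R=x,S=y) over the conditioning event gives 28/13.
E[R | S ≤ 4] = (28/13) / (9/13) = 28/9.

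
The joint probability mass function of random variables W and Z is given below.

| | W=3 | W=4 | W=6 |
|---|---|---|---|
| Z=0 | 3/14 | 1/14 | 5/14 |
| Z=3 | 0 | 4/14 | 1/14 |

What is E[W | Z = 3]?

P(Z = 3) = 5/14.
Summing W·P(W=x,Z=y) over the conditioning event gives 11/7.
E[W | Z = 3] = (11/7) / (5/14) = 22/5.

22/5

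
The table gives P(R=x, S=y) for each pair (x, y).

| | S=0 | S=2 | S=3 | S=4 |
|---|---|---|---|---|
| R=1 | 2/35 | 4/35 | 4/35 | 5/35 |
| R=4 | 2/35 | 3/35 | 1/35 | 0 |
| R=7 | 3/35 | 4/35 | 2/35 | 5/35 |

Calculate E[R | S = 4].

4

P(S = 4) = 2/7.
Σ R·P over the event = 1·(5/35) + 7·(5/35) = 8/7.
E[R | S = 4] = (8/7) / (2/7) = 4.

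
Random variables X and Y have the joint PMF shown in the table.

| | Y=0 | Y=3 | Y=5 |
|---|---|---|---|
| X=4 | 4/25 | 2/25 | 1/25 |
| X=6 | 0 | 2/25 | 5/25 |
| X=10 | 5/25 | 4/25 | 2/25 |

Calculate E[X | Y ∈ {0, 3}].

P(Y ∈ {0, 3}) = 17/25.
Σ X·P over the event = 4·(4/25) + 4·(2/25) + 6·(2/25) + 10·(5/25) + 10·(4/25) = 126/25.
E[X | Y ∈ {0, 3}] = (126/25) / (17/25) = 126/17.

126/17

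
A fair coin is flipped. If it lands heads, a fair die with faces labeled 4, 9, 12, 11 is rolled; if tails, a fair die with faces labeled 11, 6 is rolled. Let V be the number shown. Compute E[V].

35/4

E[V | heads] = (4+9+12+11)/4 = 9.
E[V | tails] = (11+6)/2 = 17/2.
E[V] = (1/2)·(9) + (1/2)·(17/2) = 35/4.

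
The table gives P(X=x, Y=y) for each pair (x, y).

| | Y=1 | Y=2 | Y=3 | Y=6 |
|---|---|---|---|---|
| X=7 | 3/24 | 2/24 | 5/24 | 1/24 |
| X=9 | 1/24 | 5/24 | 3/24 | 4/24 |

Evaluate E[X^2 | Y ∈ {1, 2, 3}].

1219/19

P(Y ∈ {1, 2, 3}) = 19/24.
Σ X^2·P over the event = 49·(3/24) + 49·(2/24) + 49·(5/24) + 81·(1/24) + 81·(5/24) + 81·(3/24) = 1219/24.
E[X^2 | Y ∈ {1, 2, 3}] = (1219/24) / (19/24) = 1219/19.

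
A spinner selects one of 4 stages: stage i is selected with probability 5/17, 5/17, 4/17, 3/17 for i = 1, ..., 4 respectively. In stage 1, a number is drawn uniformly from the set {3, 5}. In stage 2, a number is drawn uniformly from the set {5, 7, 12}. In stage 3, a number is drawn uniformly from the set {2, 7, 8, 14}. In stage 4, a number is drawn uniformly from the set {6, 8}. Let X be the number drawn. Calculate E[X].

112/17

E[X | stage 1] = (3+5)/2 = 4.
E[X | stage 2] = (5+7+12)/3 = 8.
E[X | stage 3] = (2+7+8+14)/4 = 31/4.
E[X | stage 4] = (6+8)/2 = 7.
By the law of total expectation,
E[X] = (5/17)·(4) + (5/17)·(8) + (4/17)·(31/4) + (3/17)·(7) = 112/17.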